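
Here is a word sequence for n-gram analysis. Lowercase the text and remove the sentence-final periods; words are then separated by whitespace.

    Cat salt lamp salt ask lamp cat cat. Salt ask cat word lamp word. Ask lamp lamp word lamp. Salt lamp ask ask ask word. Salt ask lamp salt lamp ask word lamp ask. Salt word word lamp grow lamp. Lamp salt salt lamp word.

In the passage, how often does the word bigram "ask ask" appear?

2

Scanning the 44 overlapping bigram windows for "ask ask":
  position 22–23: ask ask
  position 23–24: ask ask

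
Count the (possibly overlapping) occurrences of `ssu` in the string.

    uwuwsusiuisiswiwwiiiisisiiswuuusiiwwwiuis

Sliding a length-3 window over the 41 characters (39 positions):
  (no match at any position)

0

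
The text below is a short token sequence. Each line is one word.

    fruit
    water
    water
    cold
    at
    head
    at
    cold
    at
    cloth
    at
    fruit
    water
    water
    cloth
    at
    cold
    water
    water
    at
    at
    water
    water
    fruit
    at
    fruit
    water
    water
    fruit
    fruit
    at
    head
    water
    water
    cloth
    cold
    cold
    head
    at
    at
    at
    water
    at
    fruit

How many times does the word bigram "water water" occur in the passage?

6

Scanning the 43 overlapping bigram windows for "water water":
  position 2–3: water water
  position 13–14: water water
  position 18–19: water water
  position 22–23: water water
  position 27–28: water water
  position 33–34: water water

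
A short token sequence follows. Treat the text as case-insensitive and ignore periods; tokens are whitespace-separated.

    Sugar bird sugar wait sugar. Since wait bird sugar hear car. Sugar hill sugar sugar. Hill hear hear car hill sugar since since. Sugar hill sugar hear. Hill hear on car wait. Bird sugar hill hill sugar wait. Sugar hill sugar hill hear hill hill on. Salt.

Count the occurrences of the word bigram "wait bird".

2

Scanning the 46 overlapping bigram windows for "wait bird":
  position 7–8: wait bird
  position 32–33: wait bird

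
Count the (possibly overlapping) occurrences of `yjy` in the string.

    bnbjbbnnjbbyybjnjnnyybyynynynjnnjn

0

Sliding a length-3 window over the 34 characters (32 positions):
  (no match at any position)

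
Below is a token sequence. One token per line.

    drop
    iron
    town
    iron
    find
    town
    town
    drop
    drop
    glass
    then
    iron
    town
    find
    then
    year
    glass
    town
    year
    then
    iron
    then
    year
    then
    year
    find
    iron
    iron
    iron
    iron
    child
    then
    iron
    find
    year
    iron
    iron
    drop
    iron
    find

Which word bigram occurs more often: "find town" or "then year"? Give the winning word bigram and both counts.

"then year" (3 vs 1)

"find town": 1 occurrence
"then year": 3 occurrences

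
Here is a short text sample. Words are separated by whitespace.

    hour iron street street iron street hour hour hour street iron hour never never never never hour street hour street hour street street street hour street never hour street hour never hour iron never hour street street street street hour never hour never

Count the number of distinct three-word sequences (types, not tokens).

43 tokens → 41 trigram windows in total.
Repeated trigrams (each contributes count−1 duplicates):
  hour street hour: 3
  never hour street: 3
  street hour street: 3
  street street street: 3
  hour never hour: 2
  hour street street: 2
  never never never: 2
  street hour never: 2
  … (1 more repeated)
13 duplicate windows → 41 − 13 = 28 distinct.

28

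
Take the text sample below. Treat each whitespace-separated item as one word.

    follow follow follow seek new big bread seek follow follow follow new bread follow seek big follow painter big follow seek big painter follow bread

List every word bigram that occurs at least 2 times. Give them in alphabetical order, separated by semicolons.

big follow; follow follow; follow seek; seek big

Bigram counts meeting the condition (at least 2 times):
  big follow: 2
  follow follow: 4
  follow seek: 3
  seek big: 2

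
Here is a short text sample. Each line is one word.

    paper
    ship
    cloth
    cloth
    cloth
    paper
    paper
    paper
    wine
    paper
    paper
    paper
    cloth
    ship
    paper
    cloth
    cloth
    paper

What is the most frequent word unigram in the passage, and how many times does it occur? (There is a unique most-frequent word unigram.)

"paper", 9 times

Unigram frequencies (highest first):
  paper: 9
  cloth: 6
  ship: 2
  wine: 1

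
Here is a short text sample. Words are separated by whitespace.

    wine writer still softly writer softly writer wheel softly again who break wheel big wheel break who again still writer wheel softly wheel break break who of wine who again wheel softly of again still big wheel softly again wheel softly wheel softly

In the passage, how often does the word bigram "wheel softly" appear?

Scanning the 42 overlapping bigram windows for "wheel softly":
  position 8–9: wheel softly
  position 21–22: wheel softly
  position 31–32: wheel softly
  position 37–38: wheel softly
  position 40–41: wheel softly
  position 42–43: wheel softly

6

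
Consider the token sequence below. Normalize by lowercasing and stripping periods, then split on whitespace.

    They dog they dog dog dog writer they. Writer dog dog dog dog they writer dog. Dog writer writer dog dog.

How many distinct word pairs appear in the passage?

8

21 tokens → 20 bigram windows in total.
Repeated bigrams (each contributes count−1 duplicates):
  dog dog: 7
  writer dog: 3
  dog they: 2
  dog writer: 2
  they dog: 2
  they writer: 2
12 duplicate windows → 20 − 12 = 8 distinct.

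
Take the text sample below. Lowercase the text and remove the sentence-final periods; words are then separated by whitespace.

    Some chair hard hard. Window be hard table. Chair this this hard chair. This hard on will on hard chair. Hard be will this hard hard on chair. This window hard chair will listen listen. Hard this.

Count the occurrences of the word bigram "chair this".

3

Scanning the 36 overlapping bigram windows for "chair this":
  position 9–10: chair this
  position 13–14: chair this
  position 28–29: chair this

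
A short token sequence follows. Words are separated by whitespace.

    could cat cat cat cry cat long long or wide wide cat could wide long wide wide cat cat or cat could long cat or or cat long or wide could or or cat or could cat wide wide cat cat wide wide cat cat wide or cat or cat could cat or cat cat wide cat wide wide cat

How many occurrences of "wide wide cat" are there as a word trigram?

5

Scanning the 58 overlapping trigram windows for "wide wide cat":
  position 10–12: wide wide cat
  position 16–18: wide wide cat
  position 38–40: wide wide cat
  position 42–44: wide wide cat
  position 58–60: wide wide cat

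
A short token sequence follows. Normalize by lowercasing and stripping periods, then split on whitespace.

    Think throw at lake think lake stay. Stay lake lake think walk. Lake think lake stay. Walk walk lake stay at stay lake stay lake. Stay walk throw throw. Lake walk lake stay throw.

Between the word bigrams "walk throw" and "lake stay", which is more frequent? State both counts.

"walk throw": 1 occurrence
"lake stay": 6 occurrences

"lake stay" (6 vs 1)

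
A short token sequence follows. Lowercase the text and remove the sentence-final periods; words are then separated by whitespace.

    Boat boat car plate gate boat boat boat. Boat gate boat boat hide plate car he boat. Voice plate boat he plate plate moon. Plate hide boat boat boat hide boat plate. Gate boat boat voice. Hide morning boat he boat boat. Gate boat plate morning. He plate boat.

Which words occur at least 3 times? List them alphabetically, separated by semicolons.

Unigram counts meeting the condition (at least 3 times):
  boat: 21
  gate: 4
  he: 4
  hide: 4
  plate: 9

boat; gate; he; hide; plate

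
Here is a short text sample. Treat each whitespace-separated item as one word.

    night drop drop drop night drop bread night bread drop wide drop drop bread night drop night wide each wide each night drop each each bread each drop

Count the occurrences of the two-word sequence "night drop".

Scanning the 27 overlapping bigram windows for "night drop":
  position 1–2: night drop
  position 5–6: night drop
  position 15–16: night drop
  position 22–23: night drop

4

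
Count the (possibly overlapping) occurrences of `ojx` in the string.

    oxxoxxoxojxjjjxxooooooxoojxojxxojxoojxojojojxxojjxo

6

Sliding a length-3 window over the 51 characters (49 positions):
  position 9–11: ojx
  position 25–27: ojx
  position 28–30: ojx
  position 32–34: ojx
  position 36–38: ojx
  position 43–45: ojx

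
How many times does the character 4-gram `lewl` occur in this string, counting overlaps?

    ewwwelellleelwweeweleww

0

Sliding a length-4 window over the 23 characters (20 positions):
  (no match at any position)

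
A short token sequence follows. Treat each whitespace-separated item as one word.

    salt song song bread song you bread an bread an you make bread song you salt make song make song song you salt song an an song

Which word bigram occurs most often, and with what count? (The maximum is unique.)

Bigram frequencies (highest first):
  song you: 3
  salt song: 2
  song song: 2
  bread song: 2
  bread an: 2
  you salt: 2
  … (12 more, each ≤ 2)

"song you", 3 times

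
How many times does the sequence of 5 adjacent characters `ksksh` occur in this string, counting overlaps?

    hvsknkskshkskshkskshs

3

Sliding a length-5 window over the 21 characters (17 positions):
  position 6–10: ksksh
  position 11–15: ksksh
  position 16–20: ksksh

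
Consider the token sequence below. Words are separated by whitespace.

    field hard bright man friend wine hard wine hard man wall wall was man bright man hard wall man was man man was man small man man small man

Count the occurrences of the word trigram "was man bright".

1

Scanning the 27 overlapping trigram windows for "was man bright":
  position 13–15: was man bright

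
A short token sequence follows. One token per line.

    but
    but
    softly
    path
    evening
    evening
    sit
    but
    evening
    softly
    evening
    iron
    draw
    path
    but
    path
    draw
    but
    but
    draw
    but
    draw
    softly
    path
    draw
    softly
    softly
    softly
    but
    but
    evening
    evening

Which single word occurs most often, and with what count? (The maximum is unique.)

"but", 9 times

Unigram frequencies (highest first):
  but: 9
  softly: 6
  evening: 6
  draw: 5
  path: 4
  sit: 1
  … (1 more, each ≤ 1)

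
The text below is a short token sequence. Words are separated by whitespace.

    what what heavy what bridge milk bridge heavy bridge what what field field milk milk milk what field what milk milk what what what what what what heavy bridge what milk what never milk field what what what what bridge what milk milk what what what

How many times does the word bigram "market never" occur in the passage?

Scanning the 45 overlapping bigram windows for "market never":
  (none found)

0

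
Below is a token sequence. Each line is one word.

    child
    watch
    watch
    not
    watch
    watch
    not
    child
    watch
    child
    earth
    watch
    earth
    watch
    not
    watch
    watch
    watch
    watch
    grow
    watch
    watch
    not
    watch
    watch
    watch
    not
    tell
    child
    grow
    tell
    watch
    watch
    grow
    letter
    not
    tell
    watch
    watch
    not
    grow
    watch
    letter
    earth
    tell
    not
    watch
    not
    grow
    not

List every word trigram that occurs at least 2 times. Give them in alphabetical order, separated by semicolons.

Trigram counts meeting the condition (at least 2 times):
  not watch watch: 3
  tell watch watch: 2
  watch not grow: 2
  watch not watch: 3
  watch watch grow: 2
  watch watch not: 5
  watch watch watch: 3

not watch watch; tell watch watch; watch not grow; watch not watch; watch watch grow; watch watch not; watch watch watch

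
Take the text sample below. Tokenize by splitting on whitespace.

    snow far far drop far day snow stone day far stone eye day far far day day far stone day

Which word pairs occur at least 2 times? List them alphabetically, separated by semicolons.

day far; far day; far far; far stone; stone day

Bigram counts meeting the condition (at least 2 times):
  day far: 3
  far day: 2
  far far: 2
  far stone: 2
  stone day: 2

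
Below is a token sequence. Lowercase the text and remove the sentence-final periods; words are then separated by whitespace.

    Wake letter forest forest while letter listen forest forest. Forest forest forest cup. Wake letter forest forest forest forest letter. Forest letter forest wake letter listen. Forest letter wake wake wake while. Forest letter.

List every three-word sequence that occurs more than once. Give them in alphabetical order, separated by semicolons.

Trigram counts meeting the condition (more than once):
  forest forest forest: 5
  forest letter forest: 2
  letter forest forest: 2
  letter listen forest: 2
  wake letter forest: 2

forest forest forest; forest letter forest; letter forest forest; letter listen forest; wake letter forest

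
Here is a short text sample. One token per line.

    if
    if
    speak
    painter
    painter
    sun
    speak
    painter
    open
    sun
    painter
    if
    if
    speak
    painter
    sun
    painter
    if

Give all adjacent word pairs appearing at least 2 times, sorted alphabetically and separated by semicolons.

if if; if speak; painter if; painter sun; speak painter; sun painter

Bigram counts meeting the condition (at least 2 times):
  if if: 2
  if speak: 2
  painter if: 2
  painter sun: 2
  speak painter: 3
  sun painter: 2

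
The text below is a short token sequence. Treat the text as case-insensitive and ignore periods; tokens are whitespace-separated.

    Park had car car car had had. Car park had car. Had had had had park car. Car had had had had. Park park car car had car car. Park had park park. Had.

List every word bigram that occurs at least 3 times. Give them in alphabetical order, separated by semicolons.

Bigram counts meeting the condition (at least 3 times):
  car car: 5
  car had: 4
  had car: 4
  had had: 7
  had park: 3
  park had: 4

car car; car had; had car; had had; had park; park had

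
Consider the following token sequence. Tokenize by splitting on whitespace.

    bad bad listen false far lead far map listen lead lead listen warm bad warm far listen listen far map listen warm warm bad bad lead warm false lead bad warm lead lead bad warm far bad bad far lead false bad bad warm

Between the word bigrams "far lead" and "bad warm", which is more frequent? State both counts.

"far lead": 2 occurrences
"bad warm": 4 occurrences

"bad warm" (4 vs 2)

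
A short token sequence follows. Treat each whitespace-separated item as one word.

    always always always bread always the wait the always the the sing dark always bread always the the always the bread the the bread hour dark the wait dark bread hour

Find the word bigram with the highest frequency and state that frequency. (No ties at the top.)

"always the", 4 times

Bigram frequencies (highest first):
  always the: 4
  the the: 3
  always always: 2
  always bread: 2
  bread always: 2
  the wait: 2
  … (12 more, each ≤ 2)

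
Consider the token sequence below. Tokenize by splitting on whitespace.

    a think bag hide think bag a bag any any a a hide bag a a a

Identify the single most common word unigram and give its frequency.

Unigram frequencies (highest first):
  a: 7
  bag: 4
  think: 2
  hide: 2
  any: 2

"a", 7 times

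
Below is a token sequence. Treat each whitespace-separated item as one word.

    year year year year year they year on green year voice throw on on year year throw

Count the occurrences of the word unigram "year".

9

Scanning the 17 tokens for "year":
  position 1: year
  position 2: year
  position 3: year
  position 4: year
  position 5: year
  position 7: year
  position 10: year
  position 15: year
  position 16: year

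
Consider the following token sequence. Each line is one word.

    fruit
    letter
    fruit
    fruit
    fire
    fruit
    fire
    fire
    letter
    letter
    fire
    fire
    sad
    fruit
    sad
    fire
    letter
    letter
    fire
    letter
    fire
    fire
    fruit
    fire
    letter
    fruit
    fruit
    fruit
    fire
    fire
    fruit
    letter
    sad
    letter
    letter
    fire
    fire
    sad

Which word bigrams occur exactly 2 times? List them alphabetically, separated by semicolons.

fire sad; fruit letter; letter fruit

Bigram counts meeting the condition (exactly 2 times):
  fire sad: 2
  fruit letter: 2
  letter fruit: 2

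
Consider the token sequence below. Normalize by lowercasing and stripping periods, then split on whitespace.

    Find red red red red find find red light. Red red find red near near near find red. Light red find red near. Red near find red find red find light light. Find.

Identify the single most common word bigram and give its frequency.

Bigram frequencies (highest first):
  find red: 7
  red find: 5
  red red: 4
  red near: 3
  red light: 2
  light red: 2
  … (7 more, each ≤ 2)

"find red", 7 times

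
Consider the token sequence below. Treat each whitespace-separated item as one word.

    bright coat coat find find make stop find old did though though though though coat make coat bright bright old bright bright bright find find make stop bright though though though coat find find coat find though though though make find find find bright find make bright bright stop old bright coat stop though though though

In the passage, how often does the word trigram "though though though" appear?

5

Scanning the 54 overlapping trigram windows for "though though though":
  position 11–13: though though though
  position 12–14: though though though
  position 29–31: though though though
  position 37–39: though though though
  position 54–56: though though though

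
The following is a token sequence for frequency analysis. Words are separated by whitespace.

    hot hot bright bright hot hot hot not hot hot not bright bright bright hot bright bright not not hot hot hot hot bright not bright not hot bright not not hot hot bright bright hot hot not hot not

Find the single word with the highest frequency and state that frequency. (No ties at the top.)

Unigram frequencies (highest first):
  hot: 18
  bright: 12
  not: 10

"hot", 18 times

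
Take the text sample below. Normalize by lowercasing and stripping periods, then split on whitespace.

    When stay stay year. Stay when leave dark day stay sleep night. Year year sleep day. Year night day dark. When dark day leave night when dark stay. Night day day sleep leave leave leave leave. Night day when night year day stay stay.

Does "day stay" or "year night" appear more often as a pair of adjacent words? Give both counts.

"day stay" (2 vs 1)

"day stay": 2 occurrences
"year night": 1 occurrence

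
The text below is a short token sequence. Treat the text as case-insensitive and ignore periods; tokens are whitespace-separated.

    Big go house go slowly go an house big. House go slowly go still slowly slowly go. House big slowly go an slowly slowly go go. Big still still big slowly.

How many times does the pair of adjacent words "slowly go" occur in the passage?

5

Scanning the 30 overlapping bigram windows for "slowly go":
  position 5–6: slowly go
  position 12–13: slowly go
  position 16–17: slowly go
  position 20–21: slowly go
  position 24–25: slowly go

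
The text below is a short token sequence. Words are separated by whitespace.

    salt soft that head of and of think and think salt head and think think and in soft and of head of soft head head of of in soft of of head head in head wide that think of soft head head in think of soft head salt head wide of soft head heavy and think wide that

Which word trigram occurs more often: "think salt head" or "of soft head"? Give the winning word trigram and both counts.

"think salt head": 1 occurrence
"of soft head": 4 occurrences

"of soft head" (4 vs 1)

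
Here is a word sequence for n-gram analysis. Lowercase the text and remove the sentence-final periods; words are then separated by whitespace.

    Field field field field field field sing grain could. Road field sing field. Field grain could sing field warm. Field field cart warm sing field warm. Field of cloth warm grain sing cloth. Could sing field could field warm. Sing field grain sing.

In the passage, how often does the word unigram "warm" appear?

Scanning the 43 tokens for "warm":
  position 19: warm
  position 23: warm
  position 26: warm
  position 30: warm
  position 39: warm

5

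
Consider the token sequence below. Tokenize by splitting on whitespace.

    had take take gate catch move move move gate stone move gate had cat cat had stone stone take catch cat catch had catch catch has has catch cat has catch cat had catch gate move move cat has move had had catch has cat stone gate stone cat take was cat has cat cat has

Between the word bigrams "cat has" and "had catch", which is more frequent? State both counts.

"cat has" (4 vs 3)

"cat has": 4 occurrences
"had catch": 3 occurrences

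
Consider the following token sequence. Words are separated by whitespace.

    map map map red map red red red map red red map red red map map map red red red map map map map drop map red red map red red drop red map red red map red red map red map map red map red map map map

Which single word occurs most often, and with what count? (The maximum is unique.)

Unigram frequencies (highest first):
  map: 24
  red: 23
  drop: 2

"map", 24 times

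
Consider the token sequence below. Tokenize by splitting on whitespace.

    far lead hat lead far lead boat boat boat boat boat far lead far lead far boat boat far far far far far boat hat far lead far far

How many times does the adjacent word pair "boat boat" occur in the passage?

Scanning the 28 overlapping bigram windows for "boat boat":
  position 7–8: boat boat
  position 8–9: boat boat
  position 9–10: boat boat
  position 10–11: boat boat
  position 17–18: boat boat

5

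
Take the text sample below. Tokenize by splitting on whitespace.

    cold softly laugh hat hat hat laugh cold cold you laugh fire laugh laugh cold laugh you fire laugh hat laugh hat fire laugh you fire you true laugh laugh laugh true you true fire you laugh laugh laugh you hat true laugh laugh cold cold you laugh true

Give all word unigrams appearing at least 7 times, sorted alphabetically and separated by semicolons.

laugh; you

Unigram counts meeting the condition (at least 7 times):
  laugh: 18
  you: 8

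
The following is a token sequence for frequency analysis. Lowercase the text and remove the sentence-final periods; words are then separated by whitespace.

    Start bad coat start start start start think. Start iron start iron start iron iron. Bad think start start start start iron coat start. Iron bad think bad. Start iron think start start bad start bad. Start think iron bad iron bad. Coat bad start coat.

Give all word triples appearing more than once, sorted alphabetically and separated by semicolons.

iron bad think; iron start iron; start bad start; start iron start; start start start; think start start

Trigram counts meeting the condition (more than once):
  iron bad think: 2
  iron start iron: 2
  start bad start: 2
  start iron start: 2
  start start start: 4
  think start start: 2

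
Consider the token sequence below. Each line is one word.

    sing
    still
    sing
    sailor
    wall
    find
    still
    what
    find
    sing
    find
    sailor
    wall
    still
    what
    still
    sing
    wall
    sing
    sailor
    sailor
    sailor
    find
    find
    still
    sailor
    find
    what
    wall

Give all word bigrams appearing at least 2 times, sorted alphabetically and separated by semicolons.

Bigram counts meeting the condition (at least 2 times):
  find still: 2
  sailor find: 2
  sailor sailor: 2
  sailor wall: 2
  sing sailor: 2
  still sing: 2
  still what: 2

find still; sailor find; sailor sailor; sailor wall; sing sailor; still sing; still what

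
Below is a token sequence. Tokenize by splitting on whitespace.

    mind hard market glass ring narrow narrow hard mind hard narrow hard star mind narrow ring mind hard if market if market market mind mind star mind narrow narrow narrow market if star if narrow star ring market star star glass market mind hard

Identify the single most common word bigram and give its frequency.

Bigram frequencies (highest first):
  mind hard: 4
  narrow narrow: 3
  narrow hard: 2
  star mind: 2
  mind narrow: 2
  if market: 2
  … (26 more, each ≤ 2)

"mind hard", 4 times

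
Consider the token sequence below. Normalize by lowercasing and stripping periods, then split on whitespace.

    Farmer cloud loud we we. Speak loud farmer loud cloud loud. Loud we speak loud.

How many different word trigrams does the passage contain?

15 tokens → 13 trigram windows in total.
Repeated trigrams (each contributes count−1 duplicates):
  we speak loud: 2
1 duplicate windows → 13 − 1 = 12 distinct.

12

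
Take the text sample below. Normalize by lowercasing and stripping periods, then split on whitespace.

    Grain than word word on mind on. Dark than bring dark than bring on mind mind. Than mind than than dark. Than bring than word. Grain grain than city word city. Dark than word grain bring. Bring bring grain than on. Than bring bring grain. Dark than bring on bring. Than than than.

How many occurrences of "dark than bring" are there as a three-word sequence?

Scanning the 51 overlapping trigram windows for "dark than bring":
  position 8–10: dark than bring
  position 11–13: dark than bring
  position 21–23: dark than bring
  position 46–48: dark than bring

4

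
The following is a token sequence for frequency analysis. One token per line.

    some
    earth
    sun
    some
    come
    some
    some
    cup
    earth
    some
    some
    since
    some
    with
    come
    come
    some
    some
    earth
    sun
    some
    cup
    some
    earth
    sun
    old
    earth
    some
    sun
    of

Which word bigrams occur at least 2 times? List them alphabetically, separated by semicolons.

Bigram counts meeting the condition (at least 2 times):
  come some: 2
  earth some: 2
  earth sun: 3
  some cup: 2
  some earth: 3
  some some: 3
  sun some: 2

come some; earth some; earth sun; some cup; some earth; some some; sun some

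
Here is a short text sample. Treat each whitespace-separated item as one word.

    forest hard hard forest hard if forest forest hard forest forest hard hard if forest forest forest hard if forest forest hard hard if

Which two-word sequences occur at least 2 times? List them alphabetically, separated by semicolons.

forest forest; forest hard; hard forest; hard hard; hard if; if forest

Bigram counts meeting the condition (at least 2 times):
  forest forest: 5
  forest hard: 6
  hard forest: 2
  hard hard: 3
  hard if: 4
  if forest: 3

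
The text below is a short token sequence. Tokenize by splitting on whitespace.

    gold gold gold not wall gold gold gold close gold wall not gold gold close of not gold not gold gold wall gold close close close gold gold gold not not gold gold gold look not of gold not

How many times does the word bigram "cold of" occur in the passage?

Scanning the 38 overlapping bigram windows for "cold of":
  (none found)

0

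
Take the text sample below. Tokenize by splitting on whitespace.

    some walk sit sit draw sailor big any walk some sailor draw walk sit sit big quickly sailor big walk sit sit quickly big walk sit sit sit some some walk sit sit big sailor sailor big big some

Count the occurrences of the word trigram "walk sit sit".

5

Scanning the 37 overlapping trigram windows for "walk sit sit":
  position 2–4: walk sit sit
  position 13–15: walk sit sit
  position 20–22: walk sit sit
  position 25–27: walk sit sit
  position 31–33: walk sit sit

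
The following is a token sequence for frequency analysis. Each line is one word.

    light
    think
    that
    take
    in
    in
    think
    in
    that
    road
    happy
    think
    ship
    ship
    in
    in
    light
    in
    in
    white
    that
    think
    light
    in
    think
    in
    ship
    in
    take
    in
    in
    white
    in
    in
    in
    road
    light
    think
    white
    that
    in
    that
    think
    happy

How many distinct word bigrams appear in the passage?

44 tokens → 43 bigram windows in total.
Repeated bigrams (each contributes count−1 duplicates):
  in in: 6
  in that: 2
  in think: 2
  in white: 2
  light in: 2
  light think: 2
  ship in: 2
  take in: 2
  … (3 more repeated)
15 duplicate windows → 43 − 15 = 28 distinct.

28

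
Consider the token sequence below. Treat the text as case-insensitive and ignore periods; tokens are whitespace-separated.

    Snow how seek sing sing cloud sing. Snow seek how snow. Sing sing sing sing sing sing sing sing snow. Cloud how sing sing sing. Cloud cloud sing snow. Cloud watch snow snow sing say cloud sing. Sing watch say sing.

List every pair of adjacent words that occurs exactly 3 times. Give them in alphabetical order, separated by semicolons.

cloud sing; sing snow

Bigram counts meeting the condition (exactly 3 times):
  cloud sing: 3
  sing snow: 3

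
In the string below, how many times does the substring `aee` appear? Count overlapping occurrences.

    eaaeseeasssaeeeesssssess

Sliding a length-3 window over the 24 characters (22 positions):
  position 12–14: aee

1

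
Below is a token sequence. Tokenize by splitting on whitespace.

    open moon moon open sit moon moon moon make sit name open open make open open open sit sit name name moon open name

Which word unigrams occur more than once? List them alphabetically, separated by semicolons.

make; moon; name; open; sit

Unigram counts meeting the condition (more than once):
  make: 2
  moon: 6
  name: 4
  open: 8
  sit: 4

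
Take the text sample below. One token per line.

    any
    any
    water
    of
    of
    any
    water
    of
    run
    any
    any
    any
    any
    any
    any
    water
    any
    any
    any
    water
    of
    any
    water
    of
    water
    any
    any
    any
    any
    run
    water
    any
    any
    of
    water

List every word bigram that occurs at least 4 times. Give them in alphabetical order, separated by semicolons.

any any; any water; water of

Bigram counts meeting the condition (at least 4 times):
  any any: 12
  any water: 5
  water of: 4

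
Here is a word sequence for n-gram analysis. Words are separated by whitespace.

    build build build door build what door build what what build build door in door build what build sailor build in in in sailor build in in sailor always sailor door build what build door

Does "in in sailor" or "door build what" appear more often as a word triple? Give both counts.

"door build what" (4 vs 2)

"in in sailor": 2 occurrences
"door build what": 4 occurrences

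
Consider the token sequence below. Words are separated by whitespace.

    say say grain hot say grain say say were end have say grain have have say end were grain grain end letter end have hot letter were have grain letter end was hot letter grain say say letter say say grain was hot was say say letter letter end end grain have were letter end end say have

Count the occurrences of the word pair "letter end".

4

Scanning the 57 overlapping bigram windows for "letter end":
  position 22–23: letter end
  position 30–31: letter end
  position 48–49: letter end
  position 54–55: letter end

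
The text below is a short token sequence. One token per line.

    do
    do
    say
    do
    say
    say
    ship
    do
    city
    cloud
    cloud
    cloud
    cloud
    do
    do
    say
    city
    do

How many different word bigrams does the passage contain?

18 tokens → 17 bigram windows in total.
Repeated bigrams (each contributes count−1 duplicates):
  cloud cloud: 3
  do say: 3
  do do: 2
5 duplicate windows → 17 − 5 = 12 distinct.

12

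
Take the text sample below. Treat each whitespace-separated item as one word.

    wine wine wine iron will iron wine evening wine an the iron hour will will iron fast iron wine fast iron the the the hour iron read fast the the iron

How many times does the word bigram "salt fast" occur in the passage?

Scanning the 30 overlapping bigram windows for "salt fast":
  (none found)

0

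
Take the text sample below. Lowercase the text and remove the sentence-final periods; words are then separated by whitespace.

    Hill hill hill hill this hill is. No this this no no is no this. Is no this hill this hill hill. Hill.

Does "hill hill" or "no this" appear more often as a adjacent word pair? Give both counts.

"hill hill" (5 vs 3)

"hill hill": 5 occurrences
"no this": 3 occurrences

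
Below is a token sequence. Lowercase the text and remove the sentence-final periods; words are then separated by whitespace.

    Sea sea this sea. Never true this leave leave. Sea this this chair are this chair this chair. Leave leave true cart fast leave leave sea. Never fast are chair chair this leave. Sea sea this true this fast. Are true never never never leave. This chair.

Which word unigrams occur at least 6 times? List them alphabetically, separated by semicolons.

chair; leave; sea; this

Unigram counts meeting the condition (at least 6 times):
  chair: 6
  leave: 8
  sea: 7
  this: 10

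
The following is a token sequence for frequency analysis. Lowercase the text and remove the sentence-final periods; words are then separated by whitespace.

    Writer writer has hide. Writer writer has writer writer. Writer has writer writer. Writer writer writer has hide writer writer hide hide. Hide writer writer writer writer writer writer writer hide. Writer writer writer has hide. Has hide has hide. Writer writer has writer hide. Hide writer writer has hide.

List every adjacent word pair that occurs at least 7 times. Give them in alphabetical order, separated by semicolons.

writer has; writer writer

Bigram counts meeting the condition (at least 7 times):
  writer has: 7
  writer writer: 19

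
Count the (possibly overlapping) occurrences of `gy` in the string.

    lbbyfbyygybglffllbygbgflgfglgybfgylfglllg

3

Sliding a length-2 window over the 41 characters (40 positions):
  position 9–10: gy
  position 29–30: gy
  position 33–34: gy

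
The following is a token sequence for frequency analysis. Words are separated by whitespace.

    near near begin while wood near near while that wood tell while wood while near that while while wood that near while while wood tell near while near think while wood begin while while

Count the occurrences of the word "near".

Scanning the 34 tokens for "near":
  position 1: near
  position 2: near
  position 6: near
  position 7: near
  position 15: near
  position 21: near
  position 26: near
  position 28: near

8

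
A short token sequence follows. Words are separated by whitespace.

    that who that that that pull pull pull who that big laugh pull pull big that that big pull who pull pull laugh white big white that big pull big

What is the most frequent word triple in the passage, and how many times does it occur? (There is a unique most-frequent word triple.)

"that big pull", 2 times

Trigram frequencies (highest first):
  that big pull: 2
  that who that: 1
  who that that: 1
  that that that: 1
  that that pull: 1
  that pull pull: 1
  … (21 more, each ≤ 1)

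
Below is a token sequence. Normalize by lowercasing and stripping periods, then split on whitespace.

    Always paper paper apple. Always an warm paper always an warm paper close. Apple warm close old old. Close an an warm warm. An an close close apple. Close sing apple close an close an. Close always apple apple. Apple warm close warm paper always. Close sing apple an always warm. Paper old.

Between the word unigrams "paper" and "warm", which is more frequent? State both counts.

"paper": 6 occurrences
"warm": 8 occurrences

"warm" (8 vs 6)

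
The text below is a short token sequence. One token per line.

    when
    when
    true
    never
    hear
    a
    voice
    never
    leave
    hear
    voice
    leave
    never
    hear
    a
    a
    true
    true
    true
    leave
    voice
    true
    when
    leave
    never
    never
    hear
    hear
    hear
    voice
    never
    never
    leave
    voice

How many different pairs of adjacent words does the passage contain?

22

34 tokens → 33 bigram windows in total.
Repeated bigrams (each contributes count−1 duplicates):
  never hear: 3
  hear a: 2
  hear hear: 2
  hear voice: 2
  leave never: 2
  leave voice: 2
  never leave: 2
  never never: 2
  … (2 more repeated)
11 duplicate windows → 33 − 11 = 22 distinct.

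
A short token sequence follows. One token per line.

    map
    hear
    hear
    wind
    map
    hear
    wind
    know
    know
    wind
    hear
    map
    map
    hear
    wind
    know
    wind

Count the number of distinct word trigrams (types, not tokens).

17 tokens → 15 trigram windows in total.
Repeated trigrams (each contributes count−1 duplicates):
  hear wind know: 2
  map hear wind: 2
2 duplicate windows → 15 − 2 = 13 distinct.

13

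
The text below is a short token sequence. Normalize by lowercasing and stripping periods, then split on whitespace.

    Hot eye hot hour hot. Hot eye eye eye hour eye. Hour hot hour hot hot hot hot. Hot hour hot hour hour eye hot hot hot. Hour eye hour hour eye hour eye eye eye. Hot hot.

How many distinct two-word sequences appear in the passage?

9

38 tokens → 37 bigram windows in total.
Repeated bigrams (each contributes count−1 duplicates):
  hot hot: 8
  hot hour: 5
  hour eye: 5
  eye eye: 4
  eye hour: 4
  hour hot: 4
  eye hot: 3
  hot eye: 2
  … (1 more repeated)
28 duplicate windows → 37 − 28 = 9 distinct.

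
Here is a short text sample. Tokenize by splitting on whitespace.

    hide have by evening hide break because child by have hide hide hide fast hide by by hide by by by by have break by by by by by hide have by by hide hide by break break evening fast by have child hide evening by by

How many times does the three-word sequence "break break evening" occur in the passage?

Scanning the 45 overlapping trigram windows for "break break evening":
  position 37–39: break break evening

1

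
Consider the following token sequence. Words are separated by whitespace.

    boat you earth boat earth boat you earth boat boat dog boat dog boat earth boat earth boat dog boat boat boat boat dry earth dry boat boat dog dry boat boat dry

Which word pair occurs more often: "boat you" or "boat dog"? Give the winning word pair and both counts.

"boat you": 2 occurrences
"boat dog": 4 occurrences

"boat dog" (4 vs 2)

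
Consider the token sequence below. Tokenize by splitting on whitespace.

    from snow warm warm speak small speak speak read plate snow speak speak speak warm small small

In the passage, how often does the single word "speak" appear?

6

Scanning the 17 tokens for "speak":
  position 5: speak
  position 7: speak
  position 8: speak
  position 12: speak
  position 13: speak
  position 14: speak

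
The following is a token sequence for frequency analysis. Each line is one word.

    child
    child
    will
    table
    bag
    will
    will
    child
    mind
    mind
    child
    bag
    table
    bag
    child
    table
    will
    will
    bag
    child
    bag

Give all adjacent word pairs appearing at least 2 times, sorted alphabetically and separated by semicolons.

bag child; child bag; table bag; will will

Bigram counts meeting the condition (at least 2 times):
  bag child: 2
  child bag: 2
  table bag: 2
  will will: 2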